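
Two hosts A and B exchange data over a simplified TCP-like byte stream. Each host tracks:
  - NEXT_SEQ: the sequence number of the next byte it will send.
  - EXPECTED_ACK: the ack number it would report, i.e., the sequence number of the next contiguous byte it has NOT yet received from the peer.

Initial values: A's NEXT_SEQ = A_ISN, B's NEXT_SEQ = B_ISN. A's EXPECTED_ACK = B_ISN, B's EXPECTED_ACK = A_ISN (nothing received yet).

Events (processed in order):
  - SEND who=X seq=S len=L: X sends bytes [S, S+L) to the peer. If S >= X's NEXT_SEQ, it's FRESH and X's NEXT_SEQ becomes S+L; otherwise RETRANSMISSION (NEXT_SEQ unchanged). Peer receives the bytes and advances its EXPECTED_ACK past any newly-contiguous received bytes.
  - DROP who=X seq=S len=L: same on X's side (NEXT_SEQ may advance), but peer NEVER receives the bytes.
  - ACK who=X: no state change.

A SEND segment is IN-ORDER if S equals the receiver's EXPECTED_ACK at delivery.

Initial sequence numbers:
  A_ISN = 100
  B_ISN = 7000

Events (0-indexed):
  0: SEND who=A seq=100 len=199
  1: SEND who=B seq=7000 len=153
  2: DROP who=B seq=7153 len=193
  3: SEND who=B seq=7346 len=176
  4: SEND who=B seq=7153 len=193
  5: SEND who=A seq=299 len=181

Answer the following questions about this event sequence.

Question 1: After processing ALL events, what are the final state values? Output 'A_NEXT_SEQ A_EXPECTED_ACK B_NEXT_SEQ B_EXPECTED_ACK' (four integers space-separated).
Answer: 480 7522 7522 480

Derivation:
After event 0: A_seq=299 A_ack=7000 B_seq=7000 B_ack=299
After event 1: A_seq=299 A_ack=7153 B_seq=7153 B_ack=299
After event 2: A_seq=299 A_ack=7153 B_seq=7346 B_ack=299
After event 3: A_seq=299 A_ack=7153 B_seq=7522 B_ack=299
After event 4: A_seq=299 A_ack=7522 B_seq=7522 B_ack=299
After event 5: A_seq=480 A_ack=7522 B_seq=7522 B_ack=480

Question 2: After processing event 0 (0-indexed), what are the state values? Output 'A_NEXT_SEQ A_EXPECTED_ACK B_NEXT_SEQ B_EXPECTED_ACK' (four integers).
After event 0: A_seq=299 A_ack=7000 B_seq=7000 B_ack=299

299 7000 7000 299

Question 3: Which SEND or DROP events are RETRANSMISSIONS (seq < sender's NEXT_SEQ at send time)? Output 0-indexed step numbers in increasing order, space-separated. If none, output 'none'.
Answer: 4

Derivation:
Step 0: SEND seq=100 -> fresh
Step 1: SEND seq=7000 -> fresh
Step 2: DROP seq=7153 -> fresh
Step 3: SEND seq=7346 -> fresh
Step 4: SEND seq=7153 -> retransmit
Step 5: SEND seq=299 -> fresh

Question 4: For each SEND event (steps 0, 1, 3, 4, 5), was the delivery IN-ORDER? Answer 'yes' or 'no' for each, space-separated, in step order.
Answer: yes yes no yes yes

Derivation:
Step 0: SEND seq=100 -> in-order
Step 1: SEND seq=7000 -> in-order
Step 3: SEND seq=7346 -> out-of-order
Step 4: SEND seq=7153 -> in-order
Step 5: SEND seq=299 -> in-order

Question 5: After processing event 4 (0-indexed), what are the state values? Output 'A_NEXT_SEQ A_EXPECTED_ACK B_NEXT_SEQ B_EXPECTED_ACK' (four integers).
After event 0: A_seq=299 A_ack=7000 B_seq=7000 B_ack=299
After event 1: A_seq=299 A_ack=7153 B_seq=7153 B_ack=299
After event 2: A_seq=299 A_ack=7153 B_seq=7346 B_ack=299
After event 3: A_seq=299 A_ack=7153 B_seq=7522 B_ack=299
After event 4: A_seq=299 A_ack=7522 B_seq=7522 B_ack=299

299 7522 7522 299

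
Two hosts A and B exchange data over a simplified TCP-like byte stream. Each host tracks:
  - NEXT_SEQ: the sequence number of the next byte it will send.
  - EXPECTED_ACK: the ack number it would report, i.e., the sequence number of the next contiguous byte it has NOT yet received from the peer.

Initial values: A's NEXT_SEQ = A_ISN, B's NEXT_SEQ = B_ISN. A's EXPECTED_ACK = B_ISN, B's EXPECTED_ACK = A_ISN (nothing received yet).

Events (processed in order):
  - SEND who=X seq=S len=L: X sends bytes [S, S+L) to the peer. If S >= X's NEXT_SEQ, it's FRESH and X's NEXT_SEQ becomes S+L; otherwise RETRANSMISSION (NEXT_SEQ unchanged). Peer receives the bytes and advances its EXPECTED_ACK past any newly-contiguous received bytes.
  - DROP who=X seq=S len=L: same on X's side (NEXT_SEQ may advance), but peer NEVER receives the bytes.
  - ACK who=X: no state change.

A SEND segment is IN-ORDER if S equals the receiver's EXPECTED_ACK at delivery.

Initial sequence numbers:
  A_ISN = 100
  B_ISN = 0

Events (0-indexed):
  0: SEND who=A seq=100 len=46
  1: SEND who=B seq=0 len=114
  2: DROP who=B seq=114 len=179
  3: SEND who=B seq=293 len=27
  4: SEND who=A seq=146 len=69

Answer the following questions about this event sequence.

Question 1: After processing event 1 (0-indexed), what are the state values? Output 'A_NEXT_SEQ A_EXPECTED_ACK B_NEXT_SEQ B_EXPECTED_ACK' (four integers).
After event 0: A_seq=146 A_ack=0 B_seq=0 B_ack=146
After event 1: A_seq=146 A_ack=114 B_seq=114 B_ack=146

146 114 114 146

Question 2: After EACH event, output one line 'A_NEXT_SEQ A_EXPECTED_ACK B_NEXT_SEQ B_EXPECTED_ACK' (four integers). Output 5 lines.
146 0 0 146
146 114 114 146
146 114 293 146
146 114 320 146
215 114 320 215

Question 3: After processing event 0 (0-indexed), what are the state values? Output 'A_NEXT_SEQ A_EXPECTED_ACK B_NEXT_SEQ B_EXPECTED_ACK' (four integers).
After event 0: A_seq=146 A_ack=0 B_seq=0 B_ack=146

146 0 0 146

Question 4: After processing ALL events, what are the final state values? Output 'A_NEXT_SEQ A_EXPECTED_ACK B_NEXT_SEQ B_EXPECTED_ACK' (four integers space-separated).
After event 0: A_seq=146 A_ack=0 B_seq=0 B_ack=146
After event 1: A_seq=146 A_ack=114 B_seq=114 B_ack=146
After event 2: A_seq=146 A_ack=114 B_seq=293 B_ack=146
After event 3: A_seq=146 A_ack=114 B_seq=320 B_ack=146
After event 4: A_seq=215 A_ack=114 B_seq=320 B_ack=215

Answer: 215 114 320 215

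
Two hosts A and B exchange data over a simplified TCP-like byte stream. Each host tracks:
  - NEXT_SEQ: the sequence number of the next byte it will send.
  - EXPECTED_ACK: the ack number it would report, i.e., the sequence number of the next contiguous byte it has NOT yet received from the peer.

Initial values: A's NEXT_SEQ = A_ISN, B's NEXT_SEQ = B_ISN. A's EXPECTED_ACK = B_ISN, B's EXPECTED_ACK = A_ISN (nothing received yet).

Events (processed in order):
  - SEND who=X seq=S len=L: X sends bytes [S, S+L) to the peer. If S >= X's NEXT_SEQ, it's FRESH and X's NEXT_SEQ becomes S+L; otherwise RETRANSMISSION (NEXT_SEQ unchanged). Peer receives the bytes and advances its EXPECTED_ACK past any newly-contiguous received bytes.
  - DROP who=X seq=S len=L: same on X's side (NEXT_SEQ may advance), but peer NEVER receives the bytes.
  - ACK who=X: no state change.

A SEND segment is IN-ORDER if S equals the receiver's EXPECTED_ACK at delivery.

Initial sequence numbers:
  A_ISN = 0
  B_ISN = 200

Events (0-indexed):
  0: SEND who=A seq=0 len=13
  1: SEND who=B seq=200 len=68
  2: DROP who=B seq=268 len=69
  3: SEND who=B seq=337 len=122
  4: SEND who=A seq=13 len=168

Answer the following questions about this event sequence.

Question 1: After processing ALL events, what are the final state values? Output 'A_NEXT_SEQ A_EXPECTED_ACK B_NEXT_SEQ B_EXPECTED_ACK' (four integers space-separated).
After event 0: A_seq=13 A_ack=200 B_seq=200 B_ack=13
After event 1: A_seq=13 A_ack=268 B_seq=268 B_ack=13
After event 2: A_seq=13 A_ack=268 B_seq=337 B_ack=13
After event 3: A_seq=13 A_ack=268 B_seq=459 B_ack=13
After event 4: A_seq=181 A_ack=268 B_seq=459 B_ack=181

Answer: 181 268 459 181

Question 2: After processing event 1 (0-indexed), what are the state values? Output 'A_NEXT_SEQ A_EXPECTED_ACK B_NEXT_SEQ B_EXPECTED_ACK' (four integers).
After event 0: A_seq=13 A_ack=200 B_seq=200 B_ack=13
After event 1: A_seq=13 A_ack=268 B_seq=268 B_ack=13

13 268 268 13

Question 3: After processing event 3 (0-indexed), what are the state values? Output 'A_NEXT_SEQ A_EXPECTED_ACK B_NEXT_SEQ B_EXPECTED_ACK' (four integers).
After event 0: A_seq=13 A_ack=200 B_seq=200 B_ack=13
After event 1: A_seq=13 A_ack=268 B_seq=268 B_ack=13
After event 2: A_seq=13 A_ack=268 B_seq=337 B_ack=13
After event 3: A_seq=13 A_ack=268 B_seq=459 B_ack=13

13 268 459 13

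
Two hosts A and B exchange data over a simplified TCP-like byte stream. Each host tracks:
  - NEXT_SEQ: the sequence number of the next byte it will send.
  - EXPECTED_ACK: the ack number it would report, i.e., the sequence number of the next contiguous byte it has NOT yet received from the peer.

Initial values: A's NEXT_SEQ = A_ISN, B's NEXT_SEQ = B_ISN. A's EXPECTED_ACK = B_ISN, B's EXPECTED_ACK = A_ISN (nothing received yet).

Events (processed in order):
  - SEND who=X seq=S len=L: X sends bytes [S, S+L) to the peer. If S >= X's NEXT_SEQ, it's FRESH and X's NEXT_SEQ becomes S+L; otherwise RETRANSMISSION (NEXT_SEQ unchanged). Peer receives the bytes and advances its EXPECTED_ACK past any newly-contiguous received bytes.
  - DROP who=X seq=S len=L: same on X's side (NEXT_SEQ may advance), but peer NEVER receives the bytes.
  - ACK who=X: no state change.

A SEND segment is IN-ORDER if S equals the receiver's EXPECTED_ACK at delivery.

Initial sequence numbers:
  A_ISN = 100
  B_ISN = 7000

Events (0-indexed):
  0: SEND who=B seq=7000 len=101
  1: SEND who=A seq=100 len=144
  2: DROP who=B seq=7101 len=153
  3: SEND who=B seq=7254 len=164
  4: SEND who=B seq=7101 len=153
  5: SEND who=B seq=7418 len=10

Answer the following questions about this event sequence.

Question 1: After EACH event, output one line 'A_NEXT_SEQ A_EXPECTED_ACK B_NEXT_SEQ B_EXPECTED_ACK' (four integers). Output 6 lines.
100 7101 7101 100
244 7101 7101 244
244 7101 7254 244
244 7101 7418 244
244 7418 7418 244
244 7428 7428 244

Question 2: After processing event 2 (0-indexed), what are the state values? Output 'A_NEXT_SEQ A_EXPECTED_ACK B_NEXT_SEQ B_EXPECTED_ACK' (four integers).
After event 0: A_seq=100 A_ack=7101 B_seq=7101 B_ack=100
After event 1: A_seq=244 A_ack=7101 B_seq=7101 B_ack=244
After event 2: A_seq=244 A_ack=7101 B_seq=7254 B_ack=244

244 7101 7254 244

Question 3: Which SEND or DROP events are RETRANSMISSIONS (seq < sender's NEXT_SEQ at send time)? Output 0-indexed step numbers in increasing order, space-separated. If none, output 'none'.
Answer: 4

Derivation:
Step 0: SEND seq=7000 -> fresh
Step 1: SEND seq=100 -> fresh
Step 2: DROP seq=7101 -> fresh
Step 3: SEND seq=7254 -> fresh
Step 4: SEND seq=7101 -> retransmit
Step 5: SEND seq=7418 -> fresh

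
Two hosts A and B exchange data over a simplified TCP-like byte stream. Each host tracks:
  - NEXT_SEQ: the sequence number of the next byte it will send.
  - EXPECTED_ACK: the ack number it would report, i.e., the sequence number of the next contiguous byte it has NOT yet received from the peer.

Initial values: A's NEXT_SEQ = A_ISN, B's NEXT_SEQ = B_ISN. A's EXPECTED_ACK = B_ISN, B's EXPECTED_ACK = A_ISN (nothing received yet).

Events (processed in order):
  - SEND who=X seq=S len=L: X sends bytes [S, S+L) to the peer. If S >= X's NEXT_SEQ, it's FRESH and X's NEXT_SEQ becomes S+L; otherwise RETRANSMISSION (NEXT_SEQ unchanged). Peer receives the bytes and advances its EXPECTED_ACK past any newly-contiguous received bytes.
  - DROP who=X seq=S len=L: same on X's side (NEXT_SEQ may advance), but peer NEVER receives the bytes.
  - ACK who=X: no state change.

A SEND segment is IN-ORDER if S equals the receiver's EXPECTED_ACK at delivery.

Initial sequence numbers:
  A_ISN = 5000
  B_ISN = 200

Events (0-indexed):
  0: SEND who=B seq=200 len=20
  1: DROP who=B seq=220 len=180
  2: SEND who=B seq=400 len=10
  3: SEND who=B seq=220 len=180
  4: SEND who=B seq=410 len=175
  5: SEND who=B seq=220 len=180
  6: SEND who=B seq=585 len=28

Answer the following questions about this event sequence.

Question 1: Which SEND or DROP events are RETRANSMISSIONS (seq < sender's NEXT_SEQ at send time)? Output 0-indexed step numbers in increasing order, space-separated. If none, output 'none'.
Answer: 3 5

Derivation:
Step 0: SEND seq=200 -> fresh
Step 1: DROP seq=220 -> fresh
Step 2: SEND seq=400 -> fresh
Step 3: SEND seq=220 -> retransmit
Step 4: SEND seq=410 -> fresh
Step 5: SEND seq=220 -> retransmit
Step 6: SEND seq=585 -> fresh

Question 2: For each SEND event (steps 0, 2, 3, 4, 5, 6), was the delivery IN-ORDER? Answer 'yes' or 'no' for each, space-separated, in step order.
Step 0: SEND seq=200 -> in-order
Step 2: SEND seq=400 -> out-of-order
Step 3: SEND seq=220 -> in-order
Step 4: SEND seq=410 -> in-order
Step 5: SEND seq=220 -> out-of-order
Step 6: SEND seq=585 -> in-order

Answer: yes no yes yes no yes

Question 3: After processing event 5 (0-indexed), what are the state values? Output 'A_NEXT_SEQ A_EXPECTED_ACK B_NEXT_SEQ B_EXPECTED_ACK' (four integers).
After event 0: A_seq=5000 A_ack=220 B_seq=220 B_ack=5000
After event 1: A_seq=5000 A_ack=220 B_seq=400 B_ack=5000
After event 2: A_seq=5000 A_ack=220 B_seq=410 B_ack=5000
After event 3: A_seq=5000 A_ack=410 B_seq=410 B_ack=5000
After event 4: A_seq=5000 A_ack=585 B_seq=585 B_ack=5000
After event 5: A_seq=5000 A_ack=585 B_seq=585 B_ack=5000

5000 585 585 5000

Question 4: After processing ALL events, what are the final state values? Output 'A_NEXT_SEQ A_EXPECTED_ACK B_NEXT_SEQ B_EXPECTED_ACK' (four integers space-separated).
Answer: 5000 613 613 5000

Derivation:
After event 0: A_seq=5000 A_ack=220 B_seq=220 B_ack=5000
After event 1: A_seq=5000 A_ack=220 B_seq=400 B_ack=5000
After event 2: A_seq=5000 A_ack=220 B_seq=410 B_ack=5000
After event 3: A_seq=5000 A_ack=410 B_seq=410 B_ack=5000
After event 4: A_seq=5000 A_ack=585 B_seq=585 B_ack=5000
After event 5: A_seq=5000 A_ack=585 B_seq=585 B_ack=5000
After event 6: A_seq=5000 A_ack=613 B_seq=613 B_ack=5000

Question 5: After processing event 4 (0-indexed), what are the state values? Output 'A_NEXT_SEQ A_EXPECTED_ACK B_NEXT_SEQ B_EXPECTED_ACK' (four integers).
After event 0: A_seq=5000 A_ack=220 B_seq=220 B_ack=5000
After event 1: A_seq=5000 A_ack=220 B_seq=400 B_ack=5000
After event 2: A_seq=5000 A_ack=220 B_seq=410 B_ack=5000
After event 3: A_seq=5000 A_ack=410 B_seq=410 B_ack=5000
After event 4: A_seq=5000 A_ack=585 B_seq=585 B_ack=5000

5000 585 585 5000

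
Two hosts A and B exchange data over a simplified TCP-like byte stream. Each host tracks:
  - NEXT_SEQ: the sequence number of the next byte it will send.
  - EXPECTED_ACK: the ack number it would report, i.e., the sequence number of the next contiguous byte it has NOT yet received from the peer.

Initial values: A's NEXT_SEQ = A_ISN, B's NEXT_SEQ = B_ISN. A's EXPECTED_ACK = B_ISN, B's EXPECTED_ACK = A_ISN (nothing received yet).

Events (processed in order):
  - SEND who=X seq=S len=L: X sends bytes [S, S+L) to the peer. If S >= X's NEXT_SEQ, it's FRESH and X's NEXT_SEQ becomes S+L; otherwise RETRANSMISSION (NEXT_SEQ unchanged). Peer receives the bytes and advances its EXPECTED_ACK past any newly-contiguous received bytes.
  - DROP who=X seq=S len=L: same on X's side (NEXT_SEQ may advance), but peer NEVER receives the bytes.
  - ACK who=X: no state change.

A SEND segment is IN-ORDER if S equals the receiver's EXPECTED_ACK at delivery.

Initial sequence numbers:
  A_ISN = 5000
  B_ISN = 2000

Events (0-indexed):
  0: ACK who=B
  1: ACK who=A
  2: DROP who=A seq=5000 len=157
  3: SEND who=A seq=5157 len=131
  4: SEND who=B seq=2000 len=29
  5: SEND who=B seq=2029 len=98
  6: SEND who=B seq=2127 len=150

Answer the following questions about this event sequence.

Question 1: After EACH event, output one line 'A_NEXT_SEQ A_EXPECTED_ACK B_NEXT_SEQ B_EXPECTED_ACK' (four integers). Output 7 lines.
5000 2000 2000 5000
5000 2000 2000 5000
5157 2000 2000 5000
5288 2000 2000 5000
5288 2029 2029 5000
5288 2127 2127 5000
5288 2277 2277 5000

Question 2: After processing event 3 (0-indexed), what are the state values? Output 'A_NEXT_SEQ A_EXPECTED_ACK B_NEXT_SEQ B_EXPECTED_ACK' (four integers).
After event 0: A_seq=5000 A_ack=2000 B_seq=2000 B_ack=5000
After event 1: A_seq=5000 A_ack=2000 B_seq=2000 B_ack=5000
After event 2: A_seq=5157 A_ack=2000 B_seq=2000 B_ack=5000
After event 3: A_seq=5288 A_ack=2000 B_seq=2000 B_ack=5000

5288 2000 2000 5000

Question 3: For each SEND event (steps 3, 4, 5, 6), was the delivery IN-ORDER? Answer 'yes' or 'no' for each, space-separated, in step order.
Step 3: SEND seq=5157 -> out-of-order
Step 4: SEND seq=2000 -> in-order
Step 5: SEND seq=2029 -> in-order
Step 6: SEND seq=2127 -> in-order

Answer: no yes yes yes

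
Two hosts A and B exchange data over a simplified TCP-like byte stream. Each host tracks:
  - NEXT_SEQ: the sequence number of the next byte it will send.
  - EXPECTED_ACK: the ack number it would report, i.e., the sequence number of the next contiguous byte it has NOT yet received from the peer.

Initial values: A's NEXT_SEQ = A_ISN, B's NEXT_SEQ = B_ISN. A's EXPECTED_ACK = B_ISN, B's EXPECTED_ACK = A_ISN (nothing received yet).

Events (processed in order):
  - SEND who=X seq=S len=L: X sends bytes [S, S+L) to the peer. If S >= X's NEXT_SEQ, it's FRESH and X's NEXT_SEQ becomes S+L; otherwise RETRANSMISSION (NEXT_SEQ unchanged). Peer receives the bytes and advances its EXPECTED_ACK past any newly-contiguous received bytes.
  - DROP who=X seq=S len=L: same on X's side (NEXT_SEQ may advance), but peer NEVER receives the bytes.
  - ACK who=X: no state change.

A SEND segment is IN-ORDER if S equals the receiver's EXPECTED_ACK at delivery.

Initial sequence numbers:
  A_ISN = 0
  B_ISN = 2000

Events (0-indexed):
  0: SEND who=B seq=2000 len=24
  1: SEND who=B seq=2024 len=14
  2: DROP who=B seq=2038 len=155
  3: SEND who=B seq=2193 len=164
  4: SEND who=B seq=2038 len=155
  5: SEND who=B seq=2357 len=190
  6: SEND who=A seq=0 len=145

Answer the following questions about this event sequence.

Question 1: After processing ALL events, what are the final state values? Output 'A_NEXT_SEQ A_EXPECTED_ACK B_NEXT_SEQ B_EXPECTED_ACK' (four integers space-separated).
Answer: 145 2547 2547 145

Derivation:
After event 0: A_seq=0 A_ack=2024 B_seq=2024 B_ack=0
After event 1: A_seq=0 A_ack=2038 B_seq=2038 B_ack=0
After event 2: A_seq=0 A_ack=2038 B_seq=2193 B_ack=0
After event 3: A_seq=0 A_ack=2038 B_seq=2357 B_ack=0
After event 4: A_seq=0 A_ack=2357 B_seq=2357 B_ack=0
After event 5: A_seq=0 A_ack=2547 B_seq=2547 B_ack=0
After event 6: A_seq=145 A_ack=2547 B_seq=2547 B_ack=145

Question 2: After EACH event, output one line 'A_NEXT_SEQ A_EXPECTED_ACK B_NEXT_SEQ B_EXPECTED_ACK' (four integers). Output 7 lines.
0 2024 2024 0
0 2038 2038 0
0 2038 2193 0
0 2038 2357 0
0 2357 2357 0
0 2547 2547 0
145 2547 2547 145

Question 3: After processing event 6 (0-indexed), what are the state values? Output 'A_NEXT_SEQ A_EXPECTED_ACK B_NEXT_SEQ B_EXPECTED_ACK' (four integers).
After event 0: A_seq=0 A_ack=2024 B_seq=2024 B_ack=0
After event 1: A_seq=0 A_ack=2038 B_seq=2038 B_ack=0
After event 2: A_seq=0 A_ack=2038 B_seq=2193 B_ack=0
After event 3: A_seq=0 A_ack=2038 B_seq=2357 B_ack=0
After event 4: A_seq=0 A_ack=2357 B_seq=2357 B_ack=0
After event 5: A_seq=0 A_ack=2547 B_seq=2547 B_ack=0
After event 6: A_seq=145 A_ack=2547 B_seq=2547 B_ack=145

145 2547 2547 145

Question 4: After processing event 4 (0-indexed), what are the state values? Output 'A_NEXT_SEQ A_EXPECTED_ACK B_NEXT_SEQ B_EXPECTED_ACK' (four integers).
After event 0: A_seq=0 A_ack=2024 B_seq=2024 B_ack=0
After event 1: A_seq=0 A_ack=2038 B_seq=2038 B_ack=0
After event 2: A_seq=0 A_ack=2038 B_seq=2193 B_ack=0
After event 3: A_seq=0 A_ack=2038 B_seq=2357 B_ack=0
After event 4: A_seq=0 A_ack=2357 B_seq=2357 B_ack=0

0 2357 2357 0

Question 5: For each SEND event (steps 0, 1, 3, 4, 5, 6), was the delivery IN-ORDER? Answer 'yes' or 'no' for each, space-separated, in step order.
Answer: yes yes no yes yes yes

Derivation:
Step 0: SEND seq=2000 -> in-order
Step 1: SEND seq=2024 -> in-order
Step 3: SEND seq=2193 -> out-of-order
Step 4: SEND seq=2038 -> in-order
Step 5: SEND seq=2357 -> in-order
Step 6: SEND seq=0 -> in-order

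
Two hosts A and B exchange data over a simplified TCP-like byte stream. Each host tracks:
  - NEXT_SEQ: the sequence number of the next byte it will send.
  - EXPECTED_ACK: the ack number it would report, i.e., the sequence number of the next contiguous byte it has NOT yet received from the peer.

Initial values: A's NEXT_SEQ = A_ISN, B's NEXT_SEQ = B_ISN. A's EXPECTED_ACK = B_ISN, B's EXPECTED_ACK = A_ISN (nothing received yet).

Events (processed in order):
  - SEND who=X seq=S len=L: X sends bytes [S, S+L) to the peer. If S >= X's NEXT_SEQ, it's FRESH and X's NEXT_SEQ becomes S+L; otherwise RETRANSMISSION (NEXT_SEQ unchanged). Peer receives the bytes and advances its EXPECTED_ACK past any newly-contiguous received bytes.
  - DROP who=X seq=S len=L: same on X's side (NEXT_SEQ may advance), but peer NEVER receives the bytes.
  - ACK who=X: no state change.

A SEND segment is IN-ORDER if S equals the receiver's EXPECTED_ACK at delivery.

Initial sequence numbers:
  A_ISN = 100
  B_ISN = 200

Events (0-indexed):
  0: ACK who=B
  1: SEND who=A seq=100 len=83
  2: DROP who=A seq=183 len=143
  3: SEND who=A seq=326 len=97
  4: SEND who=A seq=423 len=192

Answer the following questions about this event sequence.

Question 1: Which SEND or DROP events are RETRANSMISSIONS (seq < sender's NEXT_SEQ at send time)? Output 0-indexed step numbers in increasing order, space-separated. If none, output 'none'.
Step 1: SEND seq=100 -> fresh
Step 2: DROP seq=183 -> fresh
Step 3: SEND seq=326 -> fresh
Step 4: SEND seq=423 -> fresh

Answer: none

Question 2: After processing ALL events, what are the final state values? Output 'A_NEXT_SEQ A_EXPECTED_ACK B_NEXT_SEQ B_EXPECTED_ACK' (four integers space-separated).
Answer: 615 200 200 183

Derivation:
After event 0: A_seq=100 A_ack=200 B_seq=200 B_ack=100
After event 1: A_seq=183 A_ack=200 B_seq=200 B_ack=183
After event 2: A_seq=326 A_ack=200 B_seq=200 B_ack=183
After event 3: A_seq=423 A_ack=200 B_seq=200 B_ack=183
After event 4: A_seq=615 A_ack=200 B_seq=200 B_ack=183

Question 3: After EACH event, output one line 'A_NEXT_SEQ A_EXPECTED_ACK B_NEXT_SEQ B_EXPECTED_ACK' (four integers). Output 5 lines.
100 200 200 100
183 200 200 183
326 200 200 183
423 200 200 183
615 200 200 183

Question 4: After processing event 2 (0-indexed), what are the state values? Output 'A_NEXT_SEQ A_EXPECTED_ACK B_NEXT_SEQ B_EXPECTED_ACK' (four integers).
After event 0: A_seq=100 A_ack=200 B_seq=200 B_ack=100
After event 1: A_seq=183 A_ack=200 B_seq=200 B_ack=183
After event 2: A_seq=326 A_ack=200 B_seq=200 B_ack=183

326 200 200 183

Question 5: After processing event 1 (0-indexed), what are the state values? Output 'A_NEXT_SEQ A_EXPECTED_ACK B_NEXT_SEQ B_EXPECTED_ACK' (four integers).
After event 0: A_seq=100 A_ack=200 B_seq=200 B_ack=100
After event 1: A_seq=183 A_ack=200 B_seq=200 B_ack=183

183 200 200 183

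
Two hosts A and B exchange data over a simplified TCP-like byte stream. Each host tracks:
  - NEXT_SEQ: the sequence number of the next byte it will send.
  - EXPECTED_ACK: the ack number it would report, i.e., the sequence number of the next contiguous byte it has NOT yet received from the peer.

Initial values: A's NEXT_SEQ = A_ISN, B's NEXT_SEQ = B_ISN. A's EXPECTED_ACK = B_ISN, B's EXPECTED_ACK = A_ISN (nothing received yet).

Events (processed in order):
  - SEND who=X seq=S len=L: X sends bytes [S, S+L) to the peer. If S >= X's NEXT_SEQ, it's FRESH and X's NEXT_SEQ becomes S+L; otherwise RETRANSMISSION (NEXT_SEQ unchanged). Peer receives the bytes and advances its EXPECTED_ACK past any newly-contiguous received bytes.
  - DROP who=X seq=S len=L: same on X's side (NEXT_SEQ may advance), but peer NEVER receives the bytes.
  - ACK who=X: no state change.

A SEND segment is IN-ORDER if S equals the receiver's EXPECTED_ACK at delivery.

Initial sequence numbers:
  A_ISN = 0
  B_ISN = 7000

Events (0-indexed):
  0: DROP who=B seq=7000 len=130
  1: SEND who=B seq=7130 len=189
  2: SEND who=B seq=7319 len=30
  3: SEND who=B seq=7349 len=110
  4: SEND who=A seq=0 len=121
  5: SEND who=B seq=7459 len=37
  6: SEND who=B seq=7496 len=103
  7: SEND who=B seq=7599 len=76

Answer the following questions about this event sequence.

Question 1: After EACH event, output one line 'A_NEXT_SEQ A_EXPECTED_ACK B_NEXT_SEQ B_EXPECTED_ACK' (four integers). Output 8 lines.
0 7000 7130 0
0 7000 7319 0
0 7000 7349 0
0 7000 7459 0
121 7000 7459 121
121 7000 7496 121
121 7000 7599 121
121 7000 7675 121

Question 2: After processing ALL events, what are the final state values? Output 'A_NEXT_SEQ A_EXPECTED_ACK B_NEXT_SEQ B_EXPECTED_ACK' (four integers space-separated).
Answer: 121 7000 7675 121

Derivation:
After event 0: A_seq=0 A_ack=7000 B_seq=7130 B_ack=0
After event 1: A_seq=0 A_ack=7000 B_seq=7319 B_ack=0
After event 2: A_seq=0 A_ack=7000 B_seq=7349 B_ack=0
After event 3: A_seq=0 A_ack=7000 B_seq=7459 B_ack=0
After event 4: A_seq=121 A_ack=7000 B_seq=7459 B_ack=121
After event 5: A_seq=121 A_ack=7000 B_seq=7496 B_ack=121
After event 6: A_seq=121 A_ack=7000 B_seq=7599 B_ack=121
After event 7: A_seq=121 A_ack=7000 B_seq=7675 B_ack=121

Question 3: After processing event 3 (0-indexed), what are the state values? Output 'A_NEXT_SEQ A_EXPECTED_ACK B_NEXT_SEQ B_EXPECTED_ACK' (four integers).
After event 0: A_seq=0 A_ack=7000 B_seq=7130 B_ack=0
After event 1: A_seq=0 A_ack=7000 B_seq=7319 B_ack=0
After event 2: A_seq=0 A_ack=7000 B_seq=7349 B_ack=0
After event 3: A_seq=0 A_ack=7000 B_seq=7459 B_ack=0

0 7000 7459 0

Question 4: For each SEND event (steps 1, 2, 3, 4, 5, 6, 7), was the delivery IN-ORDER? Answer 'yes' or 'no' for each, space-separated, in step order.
Answer: no no no yes no no no

Derivation:
Step 1: SEND seq=7130 -> out-of-order
Step 2: SEND seq=7319 -> out-of-order
Step 3: SEND seq=7349 -> out-of-order
Step 4: SEND seq=0 -> in-order
Step 5: SEND seq=7459 -> out-of-order
Step 6: SEND seq=7496 -> out-of-order
Step 7: SEND seq=7599 -> out-of-order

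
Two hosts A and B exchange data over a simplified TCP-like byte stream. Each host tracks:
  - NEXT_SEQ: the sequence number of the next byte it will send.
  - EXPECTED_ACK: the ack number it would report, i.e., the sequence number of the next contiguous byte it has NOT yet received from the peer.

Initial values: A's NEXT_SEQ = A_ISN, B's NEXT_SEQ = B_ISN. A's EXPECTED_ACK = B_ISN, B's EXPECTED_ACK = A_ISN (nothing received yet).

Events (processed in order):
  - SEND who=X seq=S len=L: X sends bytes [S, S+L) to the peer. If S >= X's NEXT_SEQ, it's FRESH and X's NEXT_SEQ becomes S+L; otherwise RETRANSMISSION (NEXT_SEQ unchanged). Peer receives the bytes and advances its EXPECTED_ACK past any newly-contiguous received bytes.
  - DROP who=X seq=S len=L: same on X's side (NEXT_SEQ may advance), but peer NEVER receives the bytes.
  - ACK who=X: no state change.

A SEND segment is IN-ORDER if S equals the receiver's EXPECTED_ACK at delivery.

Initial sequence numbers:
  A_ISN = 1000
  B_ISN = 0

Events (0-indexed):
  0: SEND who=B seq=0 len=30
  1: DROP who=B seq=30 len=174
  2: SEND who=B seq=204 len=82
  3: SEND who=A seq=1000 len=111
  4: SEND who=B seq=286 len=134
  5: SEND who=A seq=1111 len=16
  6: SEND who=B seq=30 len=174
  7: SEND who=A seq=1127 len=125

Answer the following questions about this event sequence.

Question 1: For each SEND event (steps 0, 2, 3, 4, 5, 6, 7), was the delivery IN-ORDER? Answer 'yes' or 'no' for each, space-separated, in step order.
Answer: yes no yes no yes yes yes

Derivation:
Step 0: SEND seq=0 -> in-order
Step 2: SEND seq=204 -> out-of-order
Step 3: SEND seq=1000 -> in-order
Step 4: SEND seq=286 -> out-of-order
Step 5: SEND seq=1111 -> in-order
Step 6: SEND seq=30 -> in-order
Step 7: SEND seq=1127 -> in-order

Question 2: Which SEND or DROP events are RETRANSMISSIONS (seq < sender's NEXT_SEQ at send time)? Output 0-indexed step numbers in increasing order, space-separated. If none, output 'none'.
Step 0: SEND seq=0 -> fresh
Step 1: DROP seq=30 -> fresh
Step 2: SEND seq=204 -> fresh
Step 3: SEND seq=1000 -> fresh
Step 4: SEND seq=286 -> fresh
Step 5: SEND seq=1111 -> fresh
Step 6: SEND seq=30 -> retransmit
Step 7: SEND seq=1127 -> fresh

Answer: 6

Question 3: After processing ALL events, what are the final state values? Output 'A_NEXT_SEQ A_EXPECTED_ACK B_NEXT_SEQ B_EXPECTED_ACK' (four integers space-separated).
Answer: 1252 420 420 1252

Derivation:
After event 0: A_seq=1000 A_ack=30 B_seq=30 B_ack=1000
After event 1: A_seq=1000 A_ack=30 B_seq=204 B_ack=1000
After event 2: A_seq=1000 A_ack=30 B_seq=286 B_ack=1000
After event 3: A_seq=1111 A_ack=30 B_seq=286 B_ack=1111
After event 4: A_seq=1111 A_ack=30 B_seq=420 B_ack=1111
After event 5: A_seq=1127 A_ack=30 B_seq=420 B_ack=1127
After event 6: A_seq=1127 A_ack=420 B_seq=420 B_ack=1127
After event 7: A_seq=1252 A_ack=420 B_seq=420 B_ack=1252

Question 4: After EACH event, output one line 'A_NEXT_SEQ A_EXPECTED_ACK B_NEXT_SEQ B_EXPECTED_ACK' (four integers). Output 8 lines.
1000 30 30 1000
1000 30 204 1000
1000 30 286 1000
1111 30 286 1111
1111 30 420 1111
1127 30 420 1127
1127 420 420 1127
1252 420 420 1252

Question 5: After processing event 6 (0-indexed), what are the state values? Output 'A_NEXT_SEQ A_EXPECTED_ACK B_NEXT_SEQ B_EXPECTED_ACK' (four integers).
After event 0: A_seq=1000 A_ack=30 B_seq=30 B_ack=1000
After event 1: A_seq=1000 A_ack=30 B_seq=204 B_ack=1000
After event 2: A_seq=1000 A_ack=30 B_seq=286 B_ack=1000
After event 3: A_seq=1111 A_ack=30 B_seq=286 B_ack=1111
After event 4: A_seq=1111 A_ack=30 B_seq=420 B_ack=1111
After event 5: A_seq=1127 A_ack=30 B_seq=420 B_ack=1127
After event 6: A_seq=1127 A_ack=420 B_seq=420 B_ack=1127

1127 420 420 1127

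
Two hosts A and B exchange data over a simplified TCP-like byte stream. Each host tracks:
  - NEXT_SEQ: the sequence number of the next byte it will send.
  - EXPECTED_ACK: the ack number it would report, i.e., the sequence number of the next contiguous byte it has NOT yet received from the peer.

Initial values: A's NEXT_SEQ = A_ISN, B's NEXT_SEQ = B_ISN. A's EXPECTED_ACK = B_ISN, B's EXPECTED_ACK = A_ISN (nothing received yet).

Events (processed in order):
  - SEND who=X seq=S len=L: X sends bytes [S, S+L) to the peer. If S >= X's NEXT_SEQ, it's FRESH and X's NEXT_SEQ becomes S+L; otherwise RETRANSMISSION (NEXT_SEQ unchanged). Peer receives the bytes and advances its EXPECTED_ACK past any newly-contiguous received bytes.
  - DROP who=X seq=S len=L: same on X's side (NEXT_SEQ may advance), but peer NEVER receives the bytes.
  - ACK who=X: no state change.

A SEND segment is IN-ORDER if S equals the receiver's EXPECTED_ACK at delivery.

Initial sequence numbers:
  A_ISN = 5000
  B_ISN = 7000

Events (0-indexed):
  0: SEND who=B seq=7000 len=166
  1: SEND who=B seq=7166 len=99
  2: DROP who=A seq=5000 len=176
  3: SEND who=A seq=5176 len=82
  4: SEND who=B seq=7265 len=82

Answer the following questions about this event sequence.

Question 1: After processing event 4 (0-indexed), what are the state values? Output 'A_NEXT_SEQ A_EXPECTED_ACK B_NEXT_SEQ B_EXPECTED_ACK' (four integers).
After event 0: A_seq=5000 A_ack=7166 B_seq=7166 B_ack=5000
After event 1: A_seq=5000 A_ack=7265 B_seq=7265 B_ack=5000
After event 2: A_seq=5176 A_ack=7265 B_seq=7265 B_ack=5000
After event 3: A_seq=5258 A_ack=7265 B_seq=7265 B_ack=5000
After event 4: A_seq=5258 A_ack=7347 B_seq=7347 B_ack=5000

5258 7347 7347 5000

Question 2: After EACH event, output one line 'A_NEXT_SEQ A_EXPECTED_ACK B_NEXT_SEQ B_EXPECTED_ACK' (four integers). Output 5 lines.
5000 7166 7166 5000
5000 7265 7265 5000
5176 7265 7265 5000
5258 7265 7265 5000
5258 7347 7347 5000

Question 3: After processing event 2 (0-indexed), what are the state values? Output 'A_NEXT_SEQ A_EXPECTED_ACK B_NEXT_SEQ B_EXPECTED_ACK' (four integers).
After event 0: A_seq=5000 A_ack=7166 B_seq=7166 B_ack=5000
After event 1: A_seq=5000 A_ack=7265 B_seq=7265 B_ack=5000
After event 2: A_seq=5176 A_ack=7265 B_seq=7265 B_ack=5000

5176 7265 7265 5000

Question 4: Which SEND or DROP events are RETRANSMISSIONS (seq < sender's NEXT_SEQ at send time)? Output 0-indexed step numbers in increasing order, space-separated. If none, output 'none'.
Answer: none

Derivation:
Step 0: SEND seq=7000 -> fresh
Step 1: SEND seq=7166 -> fresh
Step 2: DROP seq=5000 -> fresh
Step 3: SEND seq=5176 -> fresh
Step 4: SEND seq=7265 -> fresh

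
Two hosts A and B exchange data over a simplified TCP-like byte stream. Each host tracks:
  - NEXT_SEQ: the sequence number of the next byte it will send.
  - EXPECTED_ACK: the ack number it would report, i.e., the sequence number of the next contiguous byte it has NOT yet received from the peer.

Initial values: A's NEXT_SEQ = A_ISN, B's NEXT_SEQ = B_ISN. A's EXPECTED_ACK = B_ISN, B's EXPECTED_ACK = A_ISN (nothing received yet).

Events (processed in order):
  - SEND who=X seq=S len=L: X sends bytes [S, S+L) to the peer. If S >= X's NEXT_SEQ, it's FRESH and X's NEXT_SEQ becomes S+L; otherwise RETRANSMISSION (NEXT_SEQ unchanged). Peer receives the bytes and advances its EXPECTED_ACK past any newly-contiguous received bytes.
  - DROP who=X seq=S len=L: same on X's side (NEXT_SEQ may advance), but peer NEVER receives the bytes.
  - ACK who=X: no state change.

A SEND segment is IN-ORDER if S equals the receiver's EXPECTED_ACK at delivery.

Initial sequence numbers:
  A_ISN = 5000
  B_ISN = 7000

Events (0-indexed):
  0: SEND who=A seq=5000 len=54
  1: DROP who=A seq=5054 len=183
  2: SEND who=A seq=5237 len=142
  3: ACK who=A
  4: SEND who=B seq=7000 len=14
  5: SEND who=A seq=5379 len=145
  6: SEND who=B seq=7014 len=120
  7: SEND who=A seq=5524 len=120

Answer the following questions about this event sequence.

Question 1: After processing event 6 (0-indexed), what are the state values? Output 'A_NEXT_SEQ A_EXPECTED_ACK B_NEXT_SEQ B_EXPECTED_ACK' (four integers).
After event 0: A_seq=5054 A_ack=7000 B_seq=7000 B_ack=5054
After event 1: A_seq=5237 A_ack=7000 B_seq=7000 B_ack=5054
After event 2: A_seq=5379 A_ack=7000 B_seq=7000 B_ack=5054
After event 3: A_seq=5379 A_ack=7000 B_seq=7000 B_ack=5054
After event 4: A_seq=5379 A_ack=7014 B_seq=7014 B_ack=5054
After event 5: A_seq=5524 A_ack=7014 B_seq=7014 B_ack=5054
After event 6: A_seq=5524 A_ack=7134 B_seq=7134 B_ack=5054

5524 7134 7134 5054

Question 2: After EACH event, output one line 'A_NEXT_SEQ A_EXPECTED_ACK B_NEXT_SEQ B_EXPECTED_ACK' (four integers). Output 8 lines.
5054 7000 7000 5054
5237 7000 7000 5054
5379 7000 7000 5054
5379 7000 7000 5054
5379 7014 7014 5054
5524 7014 7014 5054
5524 7134 7134 5054
5644 7134 7134 5054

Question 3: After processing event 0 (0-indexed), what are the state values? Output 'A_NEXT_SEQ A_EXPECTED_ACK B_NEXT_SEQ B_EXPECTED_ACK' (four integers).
After event 0: A_seq=5054 A_ack=7000 B_seq=7000 B_ack=5054

5054 7000 7000 5054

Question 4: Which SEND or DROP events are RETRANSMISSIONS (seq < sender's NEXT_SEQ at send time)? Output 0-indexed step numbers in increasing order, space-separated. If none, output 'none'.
Answer: none

Derivation:
Step 0: SEND seq=5000 -> fresh
Step 1: DROP seq=5054 -> fresh
Step 2: SEND seq=5237 -> fresh
Step 4: SEND seq=7000 -> fresh
Step 5: SEND seq=5379 -> fresh
Step 6: SEND seq=7014 -> fresh
Step 7: SEND seq=5524 -> fresh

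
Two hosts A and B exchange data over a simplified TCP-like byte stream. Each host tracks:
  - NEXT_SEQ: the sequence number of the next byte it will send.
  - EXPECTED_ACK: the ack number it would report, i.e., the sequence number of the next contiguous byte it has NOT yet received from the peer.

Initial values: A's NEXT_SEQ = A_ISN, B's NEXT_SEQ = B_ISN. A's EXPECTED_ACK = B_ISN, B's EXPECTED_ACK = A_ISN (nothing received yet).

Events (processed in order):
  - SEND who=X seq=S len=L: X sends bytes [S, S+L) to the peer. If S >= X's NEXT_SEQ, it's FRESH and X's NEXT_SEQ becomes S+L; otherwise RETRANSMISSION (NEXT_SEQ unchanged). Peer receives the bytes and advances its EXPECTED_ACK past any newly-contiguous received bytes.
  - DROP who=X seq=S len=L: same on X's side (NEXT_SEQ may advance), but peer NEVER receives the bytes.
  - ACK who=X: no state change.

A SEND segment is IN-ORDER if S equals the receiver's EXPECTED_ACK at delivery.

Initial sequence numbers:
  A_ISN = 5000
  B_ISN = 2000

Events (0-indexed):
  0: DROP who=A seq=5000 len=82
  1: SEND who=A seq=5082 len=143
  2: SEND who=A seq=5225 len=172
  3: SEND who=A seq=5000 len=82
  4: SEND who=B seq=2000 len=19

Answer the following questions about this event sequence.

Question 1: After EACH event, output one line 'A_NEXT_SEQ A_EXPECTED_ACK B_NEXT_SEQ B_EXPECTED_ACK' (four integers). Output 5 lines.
5082 2000 2000 5000
5225 2000 2000 5000
5397 2000 2000 5000
5397 2000 2000 5397
5397 2019 2019 5397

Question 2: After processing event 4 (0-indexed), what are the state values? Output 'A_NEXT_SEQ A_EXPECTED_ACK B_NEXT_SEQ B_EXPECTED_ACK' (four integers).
After event 0: A_seq=5082 A_ack=2000 B_seq=2000 B_ack=5000
After event 1: A_seq=5225 A_ack=2000 B_seq=2000 B_ack=5000
After event 2: A_seq=5397 A_ack=2000 B_seq=2000 B_ack=5000
After event 3: A_seq=5397 A_ack=2000 B_seq=2000 B_ack=5397
After event 4: A_seq=5397 A_ack=2019 B_seq=2019 B_ack=5397

5397 2019 2019 5397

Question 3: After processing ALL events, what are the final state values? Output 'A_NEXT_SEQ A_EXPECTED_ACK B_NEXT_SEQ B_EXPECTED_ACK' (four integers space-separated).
After event 0: A_seq=5082 A_ack=2000 B_seq=2000 B_ack=5000
After event 1: A_seq=5225 A_ack=2000 B_seq=2000 B_ack=5000
After event 2: A_seq=5397 A_ack=2000 B_seq=2000 B_ack=5000
After event 3: A_seq=5397 A_ack=2000 B_seq=2000 B_ack=5397
After event 4: A_seq=5397 A_ack=2019 B_seq=2019 B_ack=5397

Answer: 5397 2019 2019 5397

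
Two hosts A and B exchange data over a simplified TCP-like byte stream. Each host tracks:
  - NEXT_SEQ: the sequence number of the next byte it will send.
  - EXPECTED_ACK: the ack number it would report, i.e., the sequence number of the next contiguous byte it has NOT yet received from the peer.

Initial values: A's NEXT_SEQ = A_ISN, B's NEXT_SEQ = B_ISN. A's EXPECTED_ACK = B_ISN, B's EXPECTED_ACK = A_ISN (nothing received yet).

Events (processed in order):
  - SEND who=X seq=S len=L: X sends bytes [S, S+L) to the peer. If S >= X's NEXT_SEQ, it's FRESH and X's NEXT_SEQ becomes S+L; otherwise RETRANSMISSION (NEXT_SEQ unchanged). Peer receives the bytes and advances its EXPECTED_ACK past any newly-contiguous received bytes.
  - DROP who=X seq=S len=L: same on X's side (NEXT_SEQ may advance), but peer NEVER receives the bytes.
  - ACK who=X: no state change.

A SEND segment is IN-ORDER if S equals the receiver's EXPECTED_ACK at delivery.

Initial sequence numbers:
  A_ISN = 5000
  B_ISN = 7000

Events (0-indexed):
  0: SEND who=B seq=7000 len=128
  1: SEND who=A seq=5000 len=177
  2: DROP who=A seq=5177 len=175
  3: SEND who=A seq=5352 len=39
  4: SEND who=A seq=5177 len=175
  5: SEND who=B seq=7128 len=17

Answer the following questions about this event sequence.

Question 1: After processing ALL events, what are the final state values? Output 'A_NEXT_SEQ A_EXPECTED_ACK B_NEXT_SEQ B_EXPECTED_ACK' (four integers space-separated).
After event 0: A_seq=5000 A_ack=7128 B_seq=7128 B_ack=5000
After event 1: A_seq=5177 A_ack=7128 B_seq=7128 B_ack=5177
After event 2: A_seq=5352 A_ack=7128 B_seq=7128 B_ack=5177
After event 3: A_seq=5391 A_ack=7128 B_seq=7128 B_ack=5177
After event 4: A_seq=5391 A_ack=7128 B_seq=7128 B_ack=5391
After event 5: A_seq=5391 A_ack=7145 B_seq=7145 B_ack=5391

Answer: 5391 7145 7145 5391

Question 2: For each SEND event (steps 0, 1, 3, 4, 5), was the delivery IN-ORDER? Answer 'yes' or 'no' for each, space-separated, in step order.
Step 0: SEND seq=7000 -> in-order
Step 1: SEND seq=5000 -> in-order
Step 3: SEND seq=5352 -> out-of-order
Step 4: SEND seq=5177 -> in-order
Step 5: SEND seq=7128 -> in-order

Answer: yes yes no yes yes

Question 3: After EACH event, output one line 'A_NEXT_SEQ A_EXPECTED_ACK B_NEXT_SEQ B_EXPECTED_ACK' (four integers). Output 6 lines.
5000 7128 7128 5000
5177 7128 7128 5177
5352 7128 7128 5177
5391 7128 7128 5177
5391 7128 7128 5391
5391 7145 7145 5391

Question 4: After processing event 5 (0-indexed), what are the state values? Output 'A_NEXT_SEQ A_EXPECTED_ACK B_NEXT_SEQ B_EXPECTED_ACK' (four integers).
After event 0: A_seq=5000 A_ack=7128 B_seq=7128 B_ack=5000
After event 1: A_seq=5177 A_ack=7128 B_seq=7128 B_ack=5177
After event 2: A_seq=5352 A_ack=7128 B_seq=7128 B_ack=5177
After event 3: A_seq=5391 A_ack=7128 B_seq=7128 B_ack=5177
After event 4: A_seq=5391 A_ack=7128 B_seq=7128 B_ack=5391
After event 5: A_seq=5391 A_ack=7145 B_seq=7145 B_ack=5391

5391 7145 7145 5391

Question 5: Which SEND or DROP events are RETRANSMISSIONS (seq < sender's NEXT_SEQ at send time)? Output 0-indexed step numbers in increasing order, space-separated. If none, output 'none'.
Step 0: SEND seq=7000 -> fresh
Step 1: SEND seq=5000 -> fresh
Step 2: DROP seq=5177 -> fresh
Step 3: SEND seq=5352 -> fresh
Step 4: SEND seq=5177 -> retransmit
Step 5: SEND seq=7128 -> fresh

Answer: 4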